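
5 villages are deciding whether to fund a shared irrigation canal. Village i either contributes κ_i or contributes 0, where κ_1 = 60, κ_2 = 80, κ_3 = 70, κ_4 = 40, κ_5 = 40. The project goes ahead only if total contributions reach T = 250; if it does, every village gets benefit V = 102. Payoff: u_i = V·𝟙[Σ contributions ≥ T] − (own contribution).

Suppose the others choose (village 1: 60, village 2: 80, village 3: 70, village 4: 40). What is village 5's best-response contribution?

Others' total = 250 ≥ 250; contributing adds cost 40 for no extra benefit.
Best response: 0.

0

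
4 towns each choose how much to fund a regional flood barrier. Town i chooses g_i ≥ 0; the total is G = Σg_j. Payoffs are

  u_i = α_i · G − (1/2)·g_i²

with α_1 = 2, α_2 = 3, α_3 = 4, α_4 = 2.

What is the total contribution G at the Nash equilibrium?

Town i's FOC: ∂u_i/∂g_i = α_i − g_i = 0, so g_i* = α_i.
NE contributions = (2, 3, 4, 2); G = 11.

11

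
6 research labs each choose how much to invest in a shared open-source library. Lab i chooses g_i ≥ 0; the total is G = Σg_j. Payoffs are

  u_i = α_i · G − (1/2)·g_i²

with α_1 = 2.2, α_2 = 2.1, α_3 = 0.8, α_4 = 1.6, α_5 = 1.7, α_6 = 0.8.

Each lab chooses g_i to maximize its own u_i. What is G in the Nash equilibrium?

Lab i's FOC: ∂u_i/∂g_i = α_i − g_i = 0, so g_i* = α_i.
NE contributions = (2.2, 2.1, 0.8, 1.6, 1.7, 0.8); G = 9.2.

9.2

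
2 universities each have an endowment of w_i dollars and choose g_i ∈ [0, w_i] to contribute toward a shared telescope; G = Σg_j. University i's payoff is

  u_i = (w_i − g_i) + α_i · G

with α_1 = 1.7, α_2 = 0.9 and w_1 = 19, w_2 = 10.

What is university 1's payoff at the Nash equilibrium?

32.3

∂u_i/∂g_i = α_i − 1, so university i contributes w_i if α_i > 1, else 0.
α_i > 1 for i ∈ {1}; NE contributions (19, 0), G = 19.
u_1 = (19 − 19) + 1.7·19 = 32.3.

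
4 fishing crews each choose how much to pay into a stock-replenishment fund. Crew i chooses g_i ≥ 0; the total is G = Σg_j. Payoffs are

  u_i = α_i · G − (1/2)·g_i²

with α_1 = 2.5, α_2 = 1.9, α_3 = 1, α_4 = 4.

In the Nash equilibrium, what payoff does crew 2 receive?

16.055

Crew i's FOC: ∂u_i/∂g_i = α_i − g_i = 0, so g_i* = α_i.
NE contributions = (2.5, 1.9, 1, 4); G = 9.4.
u_2 = α_2·G − ½·(g_2)² = 1.9·9.4 − ½·1.9² = 16.055.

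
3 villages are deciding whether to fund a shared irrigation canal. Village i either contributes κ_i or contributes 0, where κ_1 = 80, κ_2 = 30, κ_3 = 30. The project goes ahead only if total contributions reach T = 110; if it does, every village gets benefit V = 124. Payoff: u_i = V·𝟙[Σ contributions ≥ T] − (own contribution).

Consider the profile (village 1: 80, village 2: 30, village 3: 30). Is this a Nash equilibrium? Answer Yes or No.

Total = 140 ≥ 110: provided.
Village 1 (pledges 80, payoff 44): dropping to 0 → total 60, payoff 0. No gain.
Village 2 (pledges 30, payoff 94): dropping to 0 → total 110, payoff 124. Profitable deviation.

No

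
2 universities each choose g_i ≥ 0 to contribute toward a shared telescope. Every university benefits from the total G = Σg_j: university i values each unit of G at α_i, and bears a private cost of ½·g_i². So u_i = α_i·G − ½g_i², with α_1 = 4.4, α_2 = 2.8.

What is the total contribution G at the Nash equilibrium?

University i's FOC: ∂u_i/∂g_i = α_i − g_i = 0, so g_i* = α_i.
NE contributions = (4.4, 2.8); G = 7.2.

7.2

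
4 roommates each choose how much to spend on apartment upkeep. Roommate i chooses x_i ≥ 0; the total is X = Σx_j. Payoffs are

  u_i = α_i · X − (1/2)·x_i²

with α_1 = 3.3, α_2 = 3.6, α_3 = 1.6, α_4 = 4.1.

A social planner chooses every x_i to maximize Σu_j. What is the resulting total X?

Planner FOC: ∂(Σu_j)/∂x_i = (Σα_j) − x_i = 0, so x_i^SO = Σα_j = 12.6 for every i; X^SO = 50.4.

50.4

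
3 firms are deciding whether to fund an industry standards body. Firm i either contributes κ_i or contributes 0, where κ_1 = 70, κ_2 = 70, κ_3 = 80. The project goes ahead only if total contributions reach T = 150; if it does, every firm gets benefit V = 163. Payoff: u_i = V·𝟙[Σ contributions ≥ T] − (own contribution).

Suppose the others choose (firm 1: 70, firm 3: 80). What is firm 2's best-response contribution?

0

Others' total = 150 ≥ 150; contributing adds cost 70 for no extra benefit.
Best response: 0.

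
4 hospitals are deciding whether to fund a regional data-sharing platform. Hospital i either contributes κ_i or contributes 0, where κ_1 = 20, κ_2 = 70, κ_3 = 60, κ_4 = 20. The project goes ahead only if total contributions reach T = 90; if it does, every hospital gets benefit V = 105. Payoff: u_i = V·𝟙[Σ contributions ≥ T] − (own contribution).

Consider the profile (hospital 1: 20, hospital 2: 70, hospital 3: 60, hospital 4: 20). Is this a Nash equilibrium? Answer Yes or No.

Total = 170 ≥ 90: provided.
Hospital 1 (pledges 20, payoff 85): dropping to 0 → total 150, payoff 105. Profitable deviation.

No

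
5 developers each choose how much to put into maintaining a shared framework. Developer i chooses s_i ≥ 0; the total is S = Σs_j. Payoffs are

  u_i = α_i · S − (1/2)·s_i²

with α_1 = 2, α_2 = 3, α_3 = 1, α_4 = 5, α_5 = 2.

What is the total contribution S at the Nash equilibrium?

13

Developer i's FOC: ∂u_i/∂s_i = α_i − s_i = 0, so s_i* = α_i.
NE contributions = (2, 3, 1, 5, 2); S = 13.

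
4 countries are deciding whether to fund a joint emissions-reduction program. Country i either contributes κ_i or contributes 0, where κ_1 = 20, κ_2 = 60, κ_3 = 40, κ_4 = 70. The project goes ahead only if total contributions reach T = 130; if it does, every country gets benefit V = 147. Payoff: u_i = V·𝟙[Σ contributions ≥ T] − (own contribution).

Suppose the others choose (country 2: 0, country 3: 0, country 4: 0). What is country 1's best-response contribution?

0

Others' total = 0. Even contributing 20 gives 20 < 130: no benefit either way.
Best response: 0.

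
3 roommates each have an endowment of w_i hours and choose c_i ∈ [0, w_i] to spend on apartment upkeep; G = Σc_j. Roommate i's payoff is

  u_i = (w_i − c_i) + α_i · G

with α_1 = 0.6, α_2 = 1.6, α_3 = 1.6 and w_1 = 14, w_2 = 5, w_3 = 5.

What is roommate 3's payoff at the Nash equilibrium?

16

∂u_i/∂c_i = α_i − 1, so roommate i contributes w_i if α_i > 1, else 0.
α_i > 1 for i ∈ {2, 3}; NE contributions (0, 5, 5), G = 10.
u_3 = (5 − 5) + 1.6·10 = 16.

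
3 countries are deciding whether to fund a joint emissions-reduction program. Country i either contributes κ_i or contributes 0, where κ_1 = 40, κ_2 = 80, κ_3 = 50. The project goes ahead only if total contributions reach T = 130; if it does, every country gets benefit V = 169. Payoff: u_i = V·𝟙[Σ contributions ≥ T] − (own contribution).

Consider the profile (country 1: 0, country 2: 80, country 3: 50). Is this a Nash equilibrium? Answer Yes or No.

Total = 130 ≥ 130: provided.
Country 1 (pledges 0, payoff 169): pledging 40 → total 170, payoff 129. No gain.
Country 2 (pledges 80, payoff 89): dropping to 0 → total 50, payoff 0. No gain.
Country 3 (pledges 50, payoff 119): dropping to 0 → total 80, payoff 0. No gain.

Yes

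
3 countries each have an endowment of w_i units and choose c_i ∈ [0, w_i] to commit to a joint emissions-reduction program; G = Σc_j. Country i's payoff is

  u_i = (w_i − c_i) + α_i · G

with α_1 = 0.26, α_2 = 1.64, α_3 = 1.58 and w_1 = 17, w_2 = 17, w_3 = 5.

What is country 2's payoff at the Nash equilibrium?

36.08

∂u_i/∂c_i = α_i − 1, so country i contributes w_i if α_i > 1, else 0.
α_i > 1 for i ∈ {2, 3}; NE contributions (0, 17, 5), G = 22.
u_2 = (17 − 17) + 1.64·22 = 36.08.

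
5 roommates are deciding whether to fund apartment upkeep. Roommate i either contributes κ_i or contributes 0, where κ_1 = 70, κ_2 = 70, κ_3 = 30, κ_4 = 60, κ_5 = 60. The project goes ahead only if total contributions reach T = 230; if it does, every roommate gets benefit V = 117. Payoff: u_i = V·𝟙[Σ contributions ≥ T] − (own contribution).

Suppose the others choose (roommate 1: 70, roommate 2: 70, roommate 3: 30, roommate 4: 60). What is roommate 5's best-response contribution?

0

Others' total = 230 ≥ 230; contributing adds cost 60 for no extra benefit.
Best response: 0.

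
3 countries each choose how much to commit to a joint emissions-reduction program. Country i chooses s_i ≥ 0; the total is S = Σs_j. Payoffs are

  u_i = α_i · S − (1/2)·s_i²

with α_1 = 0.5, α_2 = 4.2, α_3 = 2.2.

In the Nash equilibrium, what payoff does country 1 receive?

3.325

Country i's FOC: ∂u_i/∂s_i = α_i − s_i = 0, so s_i* = α_i.
NE contributions = (0.5, 4.2, 2.2); S = 6.9.
u_1 = α_1·S − ½·(s_1)² = 0.5·6.9 − ½·0.5² = 3.325.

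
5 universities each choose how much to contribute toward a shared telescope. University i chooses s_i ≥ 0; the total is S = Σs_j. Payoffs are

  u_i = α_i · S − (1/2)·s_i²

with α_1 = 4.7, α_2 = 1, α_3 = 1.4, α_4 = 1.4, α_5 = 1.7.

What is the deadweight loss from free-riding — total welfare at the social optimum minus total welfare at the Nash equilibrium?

University i's FOC: ∂u_i/∂s_i = α_i − s_i = 0, so s_i* = α_i.
NE contributions = (4.7, 1, 1.4, 1.4, 1.7); S = 10.2.
W^NE = (Σα)·S − ½Σα_i² = 10.2² − ½·29.9 = 89.09.
Planner sets s_i = Σα_j = 10.2 for every i, so S^SO = 5·10.2 = 51.
W^SO = (Σα)·S^SO − ½·5·(Σα)² = (5/2)·10.2² = 260.1.
Deadweight loss = W^SO − W^NE = 171.01.

171.01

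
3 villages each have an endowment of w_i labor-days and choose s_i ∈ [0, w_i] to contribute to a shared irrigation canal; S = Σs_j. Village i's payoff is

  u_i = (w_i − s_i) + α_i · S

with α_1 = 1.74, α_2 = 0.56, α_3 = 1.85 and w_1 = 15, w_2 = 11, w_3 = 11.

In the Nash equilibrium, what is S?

∂u_i/∂s_i = α_i − 1, so village i contributes w_i if α_i > 1, else 0.
α_i > 1 for i ∈ {1, 3}; NE contributions (15, 0, 11), S = 26.

26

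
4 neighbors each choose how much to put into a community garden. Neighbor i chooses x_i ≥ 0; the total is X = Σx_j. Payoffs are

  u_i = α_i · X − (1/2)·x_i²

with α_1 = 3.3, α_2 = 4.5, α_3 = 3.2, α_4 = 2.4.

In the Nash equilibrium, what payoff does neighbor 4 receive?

29.28

Neighbor i's FOC: ∂u_i/∂x_i = α_i − x_i = 0, so x_i* = α_i.
NE contributions = (3.3, 4.5, 3.2, 2.4); X = 13.4.
u_4 = α_4·X − ½·(x_4)² = 2.4·13.4 − ½·2.4² = 29.28.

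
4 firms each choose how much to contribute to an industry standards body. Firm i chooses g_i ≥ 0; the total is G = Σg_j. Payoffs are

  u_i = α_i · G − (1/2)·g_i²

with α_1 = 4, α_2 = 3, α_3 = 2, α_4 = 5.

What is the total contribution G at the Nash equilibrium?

14

Firm i's FOC: ∂u_i/∂g_i = α_i − g_i = 0, so g_i* = α_i.
NE contributions = (4, 3, 2, 5); G = 14.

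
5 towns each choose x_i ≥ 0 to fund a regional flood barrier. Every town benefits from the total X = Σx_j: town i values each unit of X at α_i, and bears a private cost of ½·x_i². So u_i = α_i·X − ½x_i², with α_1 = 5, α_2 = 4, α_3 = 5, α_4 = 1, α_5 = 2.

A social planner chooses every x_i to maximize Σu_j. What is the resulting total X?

Planner FOC: ∂(Σu_j)/∂x_i = (Σα_j) − x_i = 0, so x_i^SO = Σα_j = 17 for every i; X^SO = 85.

85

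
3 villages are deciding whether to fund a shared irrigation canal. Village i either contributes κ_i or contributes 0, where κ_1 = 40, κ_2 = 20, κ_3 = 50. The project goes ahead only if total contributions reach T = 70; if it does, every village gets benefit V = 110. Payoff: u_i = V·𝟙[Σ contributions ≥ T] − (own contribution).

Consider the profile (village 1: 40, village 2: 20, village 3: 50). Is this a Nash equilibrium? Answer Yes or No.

No

Total = 110 ≥ 70: provided.
Village 1 (pledges 40, payoff 70): dropping to 0 → total 70, payoff 110. Profitable deviation.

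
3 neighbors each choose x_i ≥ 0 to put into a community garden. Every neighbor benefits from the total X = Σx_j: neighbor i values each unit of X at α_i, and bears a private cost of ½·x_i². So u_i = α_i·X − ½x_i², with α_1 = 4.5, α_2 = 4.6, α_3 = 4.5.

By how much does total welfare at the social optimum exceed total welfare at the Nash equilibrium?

Neighbor i's FOC: ∂u_i/∂x_i = α_i − x_i = 0, so x_i* = α_i.
NE contributions = (4.5, 4.6, 4.5); X = 13.6.
W^NE = (Σα)·X − ½Σα_i² = 13.6² − ½·61.66 = 154.13.
Planner sets x_i = Σα_j = 13.6 for every i, so X^SO = 3·13.6 = 40.8.
W^SO = (Σα)·X^SO − ½·3·(Σα)² = (3/2)·13.6² = 277.44.
Deadweight loss = W^SO − W^NE = 123.31.

123.31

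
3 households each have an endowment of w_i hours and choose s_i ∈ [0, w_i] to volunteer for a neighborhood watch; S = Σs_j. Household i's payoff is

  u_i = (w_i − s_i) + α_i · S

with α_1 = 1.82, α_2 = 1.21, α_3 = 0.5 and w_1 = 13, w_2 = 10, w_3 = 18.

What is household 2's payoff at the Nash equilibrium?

∂u_i/∂s_i = α_i − 1, so household i contributes w_i if α_i > 1, else 0.
α_i > 1 for i ∈ {1, 2}; NE contributions (13, 10, 0), S = 23.
u_2 = (10 − 10) + 1.21·23 = 27.83.

27.83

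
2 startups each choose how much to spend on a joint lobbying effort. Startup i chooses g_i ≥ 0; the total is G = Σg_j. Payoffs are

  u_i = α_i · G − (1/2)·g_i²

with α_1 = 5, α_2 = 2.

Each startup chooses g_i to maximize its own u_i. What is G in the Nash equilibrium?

Startup i's FOC: ∂u_i/∂g_i = α_i − g_i = 0, so g_i* = α_i.
NE contributions = (5, 2); G = 7.

7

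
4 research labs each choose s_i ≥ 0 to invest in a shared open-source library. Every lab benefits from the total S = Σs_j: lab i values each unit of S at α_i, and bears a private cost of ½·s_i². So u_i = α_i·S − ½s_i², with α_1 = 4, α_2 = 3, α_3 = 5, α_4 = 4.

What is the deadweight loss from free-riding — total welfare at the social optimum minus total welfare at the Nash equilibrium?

289

Lab i's FOC: ∂u_i/∂s_i = α_i − s_i = 0, so s_i* = α_i.
NE contributions = (4, 3, 5, 4); S = 16.
W^NE = (Σα)·S − ½Σα_i² = 16² − ½·66 = 223.
Planner sets s_i = Σα_j = 16 for every i, so S^SO = 4·16 = 64.
W^SO = (Σα)·S^SO − ½·4·(Σα)² = (4/2)·16² = 512.
Deadweight loss = W^SO − W^NE = 289.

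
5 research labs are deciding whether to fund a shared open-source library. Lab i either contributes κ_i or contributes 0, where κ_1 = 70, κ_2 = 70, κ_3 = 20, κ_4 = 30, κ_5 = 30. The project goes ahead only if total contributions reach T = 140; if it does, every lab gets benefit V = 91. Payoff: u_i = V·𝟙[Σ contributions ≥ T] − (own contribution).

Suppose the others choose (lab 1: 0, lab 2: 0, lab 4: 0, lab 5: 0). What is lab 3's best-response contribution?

Others' total = 0. Even contributing 20 gives 20 < 140: no benefit either way.
Best response: 0.

0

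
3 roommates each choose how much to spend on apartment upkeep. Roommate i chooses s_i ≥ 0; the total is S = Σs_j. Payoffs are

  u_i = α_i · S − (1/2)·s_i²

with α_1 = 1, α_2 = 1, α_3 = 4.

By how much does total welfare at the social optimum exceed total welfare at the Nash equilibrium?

Roommate i's FOC: ∂u_i/∂s_i = α_i − s_i = 0, so s_i* = α_i.
NE contributions = (1, 1, 4); S = 6.
W^NE = (Σα)·S − ½Σα_i² = 6² − ½·18 = 27.
Planner sets s_i = Σα_j = 6 for every i, so S^SO = 3·6 = 18.
W^SO = (Σα)·S^SO − ½·3·(Σα)² = (3/2)·6² = 54.
Deadweight loss = W^SO − W^NE = 27.

27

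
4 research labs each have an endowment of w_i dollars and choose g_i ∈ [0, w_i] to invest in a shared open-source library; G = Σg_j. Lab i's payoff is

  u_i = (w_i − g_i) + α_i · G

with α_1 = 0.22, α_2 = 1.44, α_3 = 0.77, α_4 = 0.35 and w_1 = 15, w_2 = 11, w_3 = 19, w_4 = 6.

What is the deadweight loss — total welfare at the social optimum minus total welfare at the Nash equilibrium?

∂u_i/∂g_i = α_i − 1, so lab i contributes w_i if α_i > 1, else 0.
α_i > 1 for i ∈ {2}; NE contributions (0, 11, 0, 0), G = 11.
W^NE = Σw_i − G^NE + (Σα_i)·G^NE = 51 + 1.78·11 = 70.58.
Planner: ∂(Σu_j)/∂g_i = Σα_j − 1 = 1.78 > 0, so everyone contributes w_i; G^SO = 51, W^SO = 51 + 1.78·51 = 141.78.
Deadweight loss = 71.2.

71.2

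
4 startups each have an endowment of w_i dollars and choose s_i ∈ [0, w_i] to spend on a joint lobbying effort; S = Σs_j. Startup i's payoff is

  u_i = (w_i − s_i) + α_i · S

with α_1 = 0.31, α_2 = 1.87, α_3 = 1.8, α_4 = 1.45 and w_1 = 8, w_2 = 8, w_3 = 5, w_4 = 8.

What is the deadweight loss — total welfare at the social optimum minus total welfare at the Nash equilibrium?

∂u_i/∂s_i = α_i − 1, so startup i contributes w_i if α_i > 1, else 0.
α_i > 1 for i ∈ {2, 3, 4}; NE contributions (0, 8, 5, 8), S = 21.
W^NE = Σw_i − S^NE + (Σα_i)·S^NE = 29 + 4.43·21 = 122.03.
Planner: ∂(Σu_j)/∂s_i = Σα_j − 1 = 4.43 > 0, so everyone contributes w_i; S^SO = 29, W^SO = 29 + 4.43·29 = 157.47.
Deadweight loss = 35.44.

35.44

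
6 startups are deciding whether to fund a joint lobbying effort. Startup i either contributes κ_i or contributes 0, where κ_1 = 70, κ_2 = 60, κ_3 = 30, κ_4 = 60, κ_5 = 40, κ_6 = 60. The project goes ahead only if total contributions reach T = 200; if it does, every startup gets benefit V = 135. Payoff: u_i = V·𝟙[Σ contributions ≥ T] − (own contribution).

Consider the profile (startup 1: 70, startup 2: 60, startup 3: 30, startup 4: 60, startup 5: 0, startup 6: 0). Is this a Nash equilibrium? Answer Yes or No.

Total = 220 ≥ 200: provided.
Startup 1 (pledges 70, payoff 65): dropping to 0 → total 150, payoff 0. No gain.
Startup 2 (pledges 60, payoff 75): dropping to 0 → total 160, payoff 0. No gain.
Startup 3 (pledges 30, payoff 105): dropping to 0 → total 190, payoff 0. No gain.
Startup 4 (pledges 60, payoff 75): dropping to 0 → total 160, payoff 0. No gain.
Startup 5 (pledges 0, payoff 135): pledging 40 → total 260, payoff 95. No gain.
Startup 6 (pledges 0, payoff 135): pledging 60 → total 280, payoff 75. No gain.

Yes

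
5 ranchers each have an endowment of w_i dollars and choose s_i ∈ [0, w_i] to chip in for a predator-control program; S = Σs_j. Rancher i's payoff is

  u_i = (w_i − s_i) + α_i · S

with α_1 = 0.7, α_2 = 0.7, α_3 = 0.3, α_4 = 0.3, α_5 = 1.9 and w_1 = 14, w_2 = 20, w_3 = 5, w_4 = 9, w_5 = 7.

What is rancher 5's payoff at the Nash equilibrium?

13.3

∂u_i/∂s_i = α_i − 1, so rancher i contributes w_i if α_i > 1, else 0.
α_i > 1 for i ∈ {5}; NE contributions (0, 0, 0, 0, 7), S = 7.
u_5 = (7 − 7) + 1.9·7 = 13.3.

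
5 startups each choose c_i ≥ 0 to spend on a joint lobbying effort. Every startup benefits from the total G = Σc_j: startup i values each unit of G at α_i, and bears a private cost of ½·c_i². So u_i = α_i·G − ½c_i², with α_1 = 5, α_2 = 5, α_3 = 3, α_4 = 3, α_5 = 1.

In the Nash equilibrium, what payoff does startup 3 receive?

46.5

Startup i's FOC: ∂u_i/∂c_i = α_i − c_i = 0, so c_i* = α_i.
NE contributions = (5, 5, 3, 3, 1); G = 17.
u_3 = α_3·G − ½·(c_3)² = 3·17 − ½·3² = 46.5.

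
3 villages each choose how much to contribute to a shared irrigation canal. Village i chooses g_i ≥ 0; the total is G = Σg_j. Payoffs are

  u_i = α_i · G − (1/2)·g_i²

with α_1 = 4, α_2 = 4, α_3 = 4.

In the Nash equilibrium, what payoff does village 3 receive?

Village i's FOC: ∂u_i/∂g_i = α_i − g_i = 0, so g_i* = α_i.
NE contributions = (4, 4, 4); G = 12.
u_3 = α_3·G − ½·(g_3)² = 4·12 − ½·4² = 40.

40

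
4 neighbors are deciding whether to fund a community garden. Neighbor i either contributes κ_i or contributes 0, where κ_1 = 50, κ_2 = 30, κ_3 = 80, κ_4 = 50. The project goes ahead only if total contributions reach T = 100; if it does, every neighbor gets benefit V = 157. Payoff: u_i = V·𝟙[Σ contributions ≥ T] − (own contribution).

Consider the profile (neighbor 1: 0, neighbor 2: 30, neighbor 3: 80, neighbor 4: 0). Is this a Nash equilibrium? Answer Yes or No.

Yes

Total = 110 ≥ 100: provided.
Neighbor 1 (pledges 0, payoff 157): pledging 50 → total 160, payoff 107. No gain.
Neighbor 2 (pledges 30, payoff 127): dropping to 0 → total 80, payoff 0. No gain.
Neighbor 3 (pledges 80, payoff 77): dropping to 0 → total 30, payoff 0. No gain.
Neighbor 4 (pledges 0, payoff 157): pledging 50 → total 160, payoff 107. No gain.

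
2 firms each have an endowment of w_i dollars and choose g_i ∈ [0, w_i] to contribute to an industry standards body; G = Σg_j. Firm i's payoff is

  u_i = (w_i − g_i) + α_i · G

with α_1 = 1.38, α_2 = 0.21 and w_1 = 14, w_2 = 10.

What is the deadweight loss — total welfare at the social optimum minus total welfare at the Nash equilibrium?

∂u_i/∂g_i = α_i − 1, so firm i contributes w_i if α_i > 1, else 0.
α_i > 1 for i ∈ {1}; NE contributions (14, 0), G = 14.
W^NE = Σw_i − G^NE + (Σα_i)·G^NE = 24 + 0.59·14 = 32.26.
Planner: ∂(Σu_j)/∂g_i = Σα_j − 1 = 0.59 > 0, so everyone contributes w_i; G^SO = 24, W^SO = 24 + 0.59·24 = 38.16.
Deadweight loss = 5.9.

5.9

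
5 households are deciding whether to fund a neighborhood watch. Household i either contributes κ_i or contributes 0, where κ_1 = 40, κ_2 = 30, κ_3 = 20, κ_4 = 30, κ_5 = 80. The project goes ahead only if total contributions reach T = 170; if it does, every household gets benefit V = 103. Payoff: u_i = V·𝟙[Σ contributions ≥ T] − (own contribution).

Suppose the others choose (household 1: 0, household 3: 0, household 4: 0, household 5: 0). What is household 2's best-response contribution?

Others' total = 0. Even contributing 30 gives 30 < 170: no benefit either way.
Best response: 0.

0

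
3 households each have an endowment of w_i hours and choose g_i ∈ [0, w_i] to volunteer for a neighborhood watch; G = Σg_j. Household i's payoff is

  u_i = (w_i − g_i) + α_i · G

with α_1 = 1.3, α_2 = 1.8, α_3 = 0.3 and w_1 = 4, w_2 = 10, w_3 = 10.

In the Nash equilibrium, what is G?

14

∂u_i/∂g_i = α_i − 1, so household i contributes w_i if α_i > 1, else 0.
α_i > 1 for i ∈ {1, 2}; NE contributions (4, 10, 0), G = 14.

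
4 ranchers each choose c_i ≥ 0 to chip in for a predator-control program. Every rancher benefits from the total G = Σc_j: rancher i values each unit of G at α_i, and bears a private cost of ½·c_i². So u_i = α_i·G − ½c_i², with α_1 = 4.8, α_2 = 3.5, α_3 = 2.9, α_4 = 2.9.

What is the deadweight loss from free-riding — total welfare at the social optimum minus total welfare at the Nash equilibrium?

Rancher i's FOC: ∂u_i/∂c_i = α_i − c_i = 0, so c_i* = α_i.
NE contributions = (4.8, 3.5, 2.9, 2.9); G = 14.1.
W^NE = (Σα)·G − ½Σα_i² = 14.1² − ½·52.11 = 172.755.
Planner sets c_i = Σα_j = 14.1 for every i, so G^SO = 4·14.1 = 56.4.
W^SO = (Σα)·G^SO − ½·4·(Σα)² = (4/2)·14.1² = 397.62.
Deadweight loss = W^SO − W^NE = 224.865.

224.865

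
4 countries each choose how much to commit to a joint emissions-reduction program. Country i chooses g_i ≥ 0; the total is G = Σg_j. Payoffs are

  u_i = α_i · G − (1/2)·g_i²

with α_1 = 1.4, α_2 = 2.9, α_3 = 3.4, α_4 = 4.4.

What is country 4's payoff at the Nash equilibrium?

43.56

Country i's FOC: ∂u_i/∂g_i = α_i − g_i = 0, so g_i* = α_i.
NE contributions = (1.4, 2.9, 3.4, 4.4); G = 12.1.
u_4 = α_4·G − ½·(g_4)² = 4.4·12.1 − ½·4.4² = 43.56.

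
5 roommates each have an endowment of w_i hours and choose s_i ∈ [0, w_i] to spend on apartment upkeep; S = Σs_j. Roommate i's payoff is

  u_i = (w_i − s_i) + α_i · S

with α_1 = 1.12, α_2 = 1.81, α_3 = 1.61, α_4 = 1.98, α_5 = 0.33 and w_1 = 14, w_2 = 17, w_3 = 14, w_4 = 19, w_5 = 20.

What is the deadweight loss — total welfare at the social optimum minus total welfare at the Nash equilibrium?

117

∂u_i/∂s_i = α_i − 1, so roommate i contributes w_i if α_i > 1, else 0.
α_i > 1 for i ∈ {1, 2, 3, 4}; NE contributions (14, 17, 14, 19, 0), S = 64.
W^NE = Σw_i − S^NE + (Σα_i)·S^NE = 84 + 5.85·64 = 458.4.
Planner: ∂(Σu_j)/∂s_i = Σα_j − 1 = 5.85 > 0, so everyone contributes w_i; S^SO = 84, W^SO = 84 + 5.85·84 = 575.4.
Deadweight loss = 117.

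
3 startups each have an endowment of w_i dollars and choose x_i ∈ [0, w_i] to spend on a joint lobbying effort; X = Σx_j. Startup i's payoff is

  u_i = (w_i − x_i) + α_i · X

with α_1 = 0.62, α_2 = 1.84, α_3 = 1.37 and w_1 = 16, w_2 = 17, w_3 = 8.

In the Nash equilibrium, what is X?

∂u_i/∂x_i = α_i − 1, so startup i contributes w_i if α_i > 1, else 0.
α_i > 1 for i ∈ {2, 3}; NE contributions (0, 17, 8), X = 25.

25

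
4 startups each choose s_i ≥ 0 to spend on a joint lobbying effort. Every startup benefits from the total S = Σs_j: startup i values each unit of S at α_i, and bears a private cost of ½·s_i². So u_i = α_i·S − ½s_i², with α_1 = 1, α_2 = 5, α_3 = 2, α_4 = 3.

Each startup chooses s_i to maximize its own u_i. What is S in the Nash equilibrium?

11

Startup i's FOC: ∂u_i/∂s_i = α_i − s_i = 0, so s_i* = α_i.
NE contributions = (1, 5, 2, 3); S = 11.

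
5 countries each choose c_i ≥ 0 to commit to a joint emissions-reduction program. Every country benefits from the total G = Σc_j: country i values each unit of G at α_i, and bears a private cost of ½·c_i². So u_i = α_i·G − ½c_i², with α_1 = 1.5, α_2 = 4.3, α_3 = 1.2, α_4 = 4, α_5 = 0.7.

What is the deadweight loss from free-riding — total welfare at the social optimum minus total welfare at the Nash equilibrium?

Country i's FOC: ∂u_i/∂c_i = α_i − c_i = 0, so c_i* = α_i.
NE contributions = (1.5, 4.3, 1.2, 4, 0.7); G = 11.7.
W^NE = (Σα)·G − ½Σα_i² = 11.7² − ½·38.67 = 117.555.
Planner sets c_i = Σα_j = 11.7 for every i, so G^SO = 5·11.7 = 58.5.
W^SO = (Σα)·G^SO − ½·5·(Σα)² = (5/2)·11.7² = 342.225.
Deadweight loss = W^SO − W^NE = 224.67.

224.67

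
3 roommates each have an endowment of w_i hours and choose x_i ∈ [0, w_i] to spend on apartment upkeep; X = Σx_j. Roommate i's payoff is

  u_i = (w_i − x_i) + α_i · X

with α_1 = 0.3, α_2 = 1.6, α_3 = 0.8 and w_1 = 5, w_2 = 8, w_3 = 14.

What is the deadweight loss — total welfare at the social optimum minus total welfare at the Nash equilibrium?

32.3

∂u_i/∂x_i = α_i − 1, so roommate i contributes w_i if α_i > 1, else 0.
α_i > 1 for i ∈ {2}; NE contributions (0, 8, 0), X = 8.
W^NE = Σw_i − X^NE + (Σα_i)·X^NE = 27 + 1.7·8 = 40.6.
Planner: ∂(Σu_j)/∂x_i = Σα_j − 1 = 1.7 > 0, so everyone contributes w_i; X^SO = 27, W^SO = 27 + 1.7·27 = 72.9.
Deadweight loss = 32.3.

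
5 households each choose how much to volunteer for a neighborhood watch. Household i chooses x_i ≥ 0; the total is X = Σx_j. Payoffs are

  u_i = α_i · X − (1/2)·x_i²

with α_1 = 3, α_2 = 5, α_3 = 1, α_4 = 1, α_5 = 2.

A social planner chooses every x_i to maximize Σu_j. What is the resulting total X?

Planner FOC: ∂(Σu_j)/∂x_i = (Σα_j) − x_i = 0, so x_i^SO = Σα_j = 12 for every i; X^SO = 60.

60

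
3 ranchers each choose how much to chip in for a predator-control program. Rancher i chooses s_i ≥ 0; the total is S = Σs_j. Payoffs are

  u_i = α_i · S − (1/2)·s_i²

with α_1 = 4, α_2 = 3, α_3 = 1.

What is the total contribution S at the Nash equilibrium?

Rancher i's FOC: ∂u_i/∂s_i = α_i − s_i = 0, so s_i* = α_i.
NE contributions = (4, 3, 1); S = 8.

8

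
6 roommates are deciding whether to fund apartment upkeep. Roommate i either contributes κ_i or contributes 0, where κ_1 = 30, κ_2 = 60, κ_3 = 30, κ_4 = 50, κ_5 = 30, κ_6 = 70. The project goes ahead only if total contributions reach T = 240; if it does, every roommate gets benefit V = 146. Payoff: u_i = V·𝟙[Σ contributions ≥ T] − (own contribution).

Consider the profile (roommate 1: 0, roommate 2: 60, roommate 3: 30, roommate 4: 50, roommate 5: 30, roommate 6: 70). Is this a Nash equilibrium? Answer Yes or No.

Total = 240 ≥ 240: provided.
Roommate 1 (pledges 0, payoff 146): pledging 30 → total 270, payoff 116. No gain.
Roommate 2 (pledges 60, payoff 86): dropping to 0 → total 180, payoff 0. No gain.
Roommate 3 (pledges 30, payoff 116): dropping to 0 → total 210, payoff 0. No gain.
Roommate 4 (pledges 50, payoff 96): dropping to 0 → total 190, payoff 0. No gain.
Roommate 5 (pledges 30, payoff 116): dropping to 0 → total 210, payoff 0. No gain.
Roommate 6 (pledges 70, payoff 76): dropping to 0 → total 170, payoff 0. No gain.

Yes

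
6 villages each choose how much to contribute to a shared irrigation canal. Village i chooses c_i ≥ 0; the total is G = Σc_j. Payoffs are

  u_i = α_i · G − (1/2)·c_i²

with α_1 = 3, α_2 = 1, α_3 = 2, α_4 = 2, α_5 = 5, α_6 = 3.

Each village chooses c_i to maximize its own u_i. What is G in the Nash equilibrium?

Village i's FOC: ∂u_i/∂c_i = α_i − c_i = 0, so c_i* = α_i.
NE contributions = (3, 1, 2, 2, 5, 3); G = 16.

16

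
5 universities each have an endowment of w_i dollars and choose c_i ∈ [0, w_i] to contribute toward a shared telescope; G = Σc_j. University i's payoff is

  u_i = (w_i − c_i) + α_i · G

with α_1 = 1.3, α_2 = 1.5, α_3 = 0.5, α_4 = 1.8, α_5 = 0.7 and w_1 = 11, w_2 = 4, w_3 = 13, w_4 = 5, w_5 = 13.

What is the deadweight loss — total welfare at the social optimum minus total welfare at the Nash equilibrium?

124.8

∂u_i/∂c_i = α_i − 1, so university i contributes w_i if α_i > 1, else 0.
α_i > 1 for i ∈ {1, 2, 4}; NE contributions (11, 4, 0, 5, 0), G = 20.
W^NE = Σw_i − G^NE + (Σα_i)·G^NE = 46 + 4.8·20 = 142.
Planner: ∂(Σu_j)/∂c_i = Σα_j − 1 = 4.8 > 0, so everyone contributes w_i; G^SO = 46, W^SO = 46 + 4.8·46 = 266.8.
Deadweight loss = 124.8.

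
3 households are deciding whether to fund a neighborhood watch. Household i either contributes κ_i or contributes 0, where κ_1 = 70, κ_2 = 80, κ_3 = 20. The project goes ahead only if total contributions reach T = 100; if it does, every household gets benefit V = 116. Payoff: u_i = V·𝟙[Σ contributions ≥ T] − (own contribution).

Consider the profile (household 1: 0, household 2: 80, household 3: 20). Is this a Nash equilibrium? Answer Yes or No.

Yes

Total = 100 ≥ 100: provided.
Household 1 (pledges 0, payoff 116): pledging 70 → total 170, payoff 46. No gain.
Household 2 (pledges 80, payoff 36): dropping to 0 → total 20, payoff 0. No gain.
Household 3 (pledges 20, payoff 96): dropping to 0 → total 80, payoff 0. No gain.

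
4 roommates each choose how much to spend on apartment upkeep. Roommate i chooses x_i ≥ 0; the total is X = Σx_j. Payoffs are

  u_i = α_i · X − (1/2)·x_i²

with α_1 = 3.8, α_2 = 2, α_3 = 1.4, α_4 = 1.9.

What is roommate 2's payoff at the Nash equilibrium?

Roommate i's FOC: ∂u_i/∂x_i = α_i − x_i = 0, so x_i* = α_i.
NE contributions = (3.8, 2, 1.4, 1.9); X = 9.1.
u_2 = α_2·X − ½·(x_2)² = 2·9.1 − ½·2² = 16.2.

16.2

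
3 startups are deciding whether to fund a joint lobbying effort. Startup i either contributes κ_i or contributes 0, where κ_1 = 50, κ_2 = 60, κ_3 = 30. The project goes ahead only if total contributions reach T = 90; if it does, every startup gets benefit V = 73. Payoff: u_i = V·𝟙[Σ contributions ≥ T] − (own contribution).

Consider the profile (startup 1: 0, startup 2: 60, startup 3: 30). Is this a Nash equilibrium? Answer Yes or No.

Total = 90 ≥ 90: provided.
Startup 1 (pledges 0, payoff 73): pledging 50 → total 140, payoff 23. No gain.
Startup 2 (pledges 60, payoff 13): dropping to 0 → total 30, payoff 0. No gain.
Startup 3 (pledges 30, payoff 43): dropping to 0 → total 60, payoff 0. No gain.

Yes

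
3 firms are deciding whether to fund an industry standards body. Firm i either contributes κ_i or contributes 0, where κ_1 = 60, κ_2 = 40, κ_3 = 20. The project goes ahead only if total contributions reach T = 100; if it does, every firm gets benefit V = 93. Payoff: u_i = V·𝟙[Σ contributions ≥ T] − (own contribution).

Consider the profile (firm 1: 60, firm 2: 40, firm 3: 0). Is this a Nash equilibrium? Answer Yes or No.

Yes

Total = 100 ≥ 100: provided.
Firm 1 (pledges 60, payoff 33): dropping to 0 → total 40, payoff 0. No gain.
Firm 2 (pledges 40, payoff 53): dropping to 0 → total 60, payoff 0. No gain.
Firm 3 (pledges 0, payoff 93): pledging 20 → total 120, payoff 73. No gain.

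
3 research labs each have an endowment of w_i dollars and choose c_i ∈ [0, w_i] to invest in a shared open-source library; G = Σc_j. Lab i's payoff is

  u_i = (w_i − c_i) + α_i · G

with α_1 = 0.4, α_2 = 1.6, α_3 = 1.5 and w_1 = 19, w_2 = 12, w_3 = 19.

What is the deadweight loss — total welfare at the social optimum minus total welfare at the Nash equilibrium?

∂u_i/∂c_i = α_i − 1, so lab i contributes w_i if α_i > 1, else 0.
α_i > 1 for i ∈ {2, 3}; NE contributions (0, 12, 19), G = 31.
W^NE = Σw_i − G^NE + (Σα_i)·G^NE = 50 + 2.5·31 = 127.5.
Planner: ∂(Σu_j)/∂c_i = Σα_j − 1 = 2.5 > 0, so everyone contributes w_i; G^SO = 50, W^SO = 50 + 2.5·50 = 175.
Deadweight loss = 47.5.

47.5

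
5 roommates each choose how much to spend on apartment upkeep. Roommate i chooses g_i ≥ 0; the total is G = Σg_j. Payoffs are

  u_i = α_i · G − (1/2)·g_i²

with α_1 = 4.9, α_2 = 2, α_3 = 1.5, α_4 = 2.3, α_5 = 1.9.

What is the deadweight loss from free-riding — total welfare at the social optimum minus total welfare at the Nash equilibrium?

Roommate i's FOC: ∂u_i/∂g_i = α_i − g_i = 0, so g_i* = α_i.
NE contributions = (4.9, 2, 1.5, 2.3, 1.9); G = 12.6.
W^NE = (Σα)·G − ½Σα_i² = 12.6² − ½·39.16 = 139.18.
Planner sets g_i = Σα_j = 12.6 for every i, so G^SO = 5·12.6 = 63.
W^SO = (Σα)·G^SO − ½·5·(Σα)² = (5/2)·12.6² = 396.9.
Deadweight loss = W^SO − W^NE = 257.72.

257.72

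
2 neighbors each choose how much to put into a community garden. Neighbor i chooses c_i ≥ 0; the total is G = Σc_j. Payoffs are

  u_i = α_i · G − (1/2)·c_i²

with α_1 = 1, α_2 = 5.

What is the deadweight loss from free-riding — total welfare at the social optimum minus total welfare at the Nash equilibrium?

Neighbor i's FOC: ∂u_i/∂c_i = α_i − c_i = 0, so c_i* = α_i.
NE contributions = (1, 5); G = 6.
W^NE = (Σα)·G − ½Σα_i² = 6² − ½·26 = 23.
Planner sets c_i = Σα_j = 6 for every i, so G^SO = 2·6 = 12.
W^SO = (Σα)·G^SO − ½·2·(Σα)² = (2/2)·6² = 36.
Deadweight loss = W^SO − W^NE = 13.

13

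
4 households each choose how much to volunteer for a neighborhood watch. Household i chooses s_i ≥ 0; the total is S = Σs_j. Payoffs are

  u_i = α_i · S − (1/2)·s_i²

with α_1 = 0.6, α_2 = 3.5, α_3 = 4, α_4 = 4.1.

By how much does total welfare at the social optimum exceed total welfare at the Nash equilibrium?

Household i's FOC: ∂u_i/∂s_i = α_i − s_i = 0, so s_i* = α_i.
NE contributions = (0.6, 3.5, 4, 4.1); S = 12.2.
W^NE = (Σα)·S − ½Σα_i² = 12.2² − ½·45.42 = 126.13.
Planner sets s_i = Σα_j = 12.2 for every i, so S^SO = 4·12.2 = 48.8.
W^SO = (Σα)·S^SO − ½·4·(Σα)² = (4/2)·12.2² = 297.68.
Deadweight loss = W^SO − W^NE = 171.55.

171.55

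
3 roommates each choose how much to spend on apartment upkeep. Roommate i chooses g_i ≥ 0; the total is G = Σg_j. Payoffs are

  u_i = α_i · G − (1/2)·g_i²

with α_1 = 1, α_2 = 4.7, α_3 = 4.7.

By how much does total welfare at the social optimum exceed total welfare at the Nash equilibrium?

Roommate i's FOC: ∂u_i/∂g_i = α_i − g_i = 0, so g_i* = α_i.
NE contributions = (1, 4.7, 4.7); G = 10.4.
W^NE = (Σα)·G − ½Σα_i² = 10.4² − ½·45.18 = 85.57.
Planner sets g_i = Σα_j = 10.4 for every i, so G^SO = 3·10.4 = 31.2.
W^SO = (Σα)·G^SO − ½·3·(Σα)² = (3/2)·10.4² = 162.24.
Deadweight loss = W^SO − W^NE = 76.67.

76.67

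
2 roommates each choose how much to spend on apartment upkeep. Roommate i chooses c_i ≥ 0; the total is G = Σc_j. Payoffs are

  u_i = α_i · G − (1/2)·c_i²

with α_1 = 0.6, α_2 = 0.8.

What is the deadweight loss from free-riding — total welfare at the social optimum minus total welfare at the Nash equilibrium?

Roommate i's FOC: ∂u_i/∂c_i = α_i − c_i = 0, so c_i* = α_i.
NE contributions = (0.6, 0.8); G = 1.4.
W^NE = (Σα)·G − ½Σα_i² = 1.4² − ½·1 = 1.46.
Planner sets c_i = Σα_j = 1.4 for every i, so G^SO = 2·1.4 = 2.8.
W^SO = (Σα)·G^SO − ½·2·(Σα)² = (2/2)·1.4² = 1.96.
Deadweight loss = W^SO − W^NE = 0.5.

0.5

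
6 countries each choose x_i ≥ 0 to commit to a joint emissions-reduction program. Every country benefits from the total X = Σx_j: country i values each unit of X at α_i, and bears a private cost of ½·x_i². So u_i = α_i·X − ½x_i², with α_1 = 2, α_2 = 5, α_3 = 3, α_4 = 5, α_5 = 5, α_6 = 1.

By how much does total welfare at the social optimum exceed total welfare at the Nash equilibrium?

926.5

Country i's FOC: ∂u_i/∂x_i = α_i − x_i = 0, so x_i* = α_i.
NE contributions = (2, 5, 3, 5, 5, 1); X = 21.
W^NE = (Σα)·X − ½Σα_i² = 21² − ½·89 = 396.5.
Planner sets x_i = Σα_j = 21 for every i, so X^SO = 6·21 = 126.
W^SO = (Σα)·X^SO − ½·6·(Σα)² = (6/2)·21² = 1323.
Deadweight loss = W^SO − W^NE = 926.5.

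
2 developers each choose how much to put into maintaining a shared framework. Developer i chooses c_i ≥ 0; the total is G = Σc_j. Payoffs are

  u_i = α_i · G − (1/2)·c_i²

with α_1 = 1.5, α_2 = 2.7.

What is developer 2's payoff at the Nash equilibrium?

7.695

Developer i's FOC: ∂u_i/∂c_i = α_i − c_i = 0, so c_i* = α_i.
NE contributions = (1.5, 2.7); G = 4.2.
u_2 = α_2·G − ½·(c_2)² = 2.7·4.2 − ½·2.7² = 7.695.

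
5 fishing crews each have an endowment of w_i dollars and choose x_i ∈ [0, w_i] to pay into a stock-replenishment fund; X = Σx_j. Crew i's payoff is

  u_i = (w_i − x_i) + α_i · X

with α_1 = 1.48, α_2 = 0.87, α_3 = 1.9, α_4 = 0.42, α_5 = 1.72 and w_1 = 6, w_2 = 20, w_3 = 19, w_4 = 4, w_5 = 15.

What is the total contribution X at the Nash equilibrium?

∂u_i/∂x_i = α_i − 1, so crew i contributes w_i if α_i > 1, else 0.
α_i > 1 for i ∈ {1, 3, 5}; NE contributions (6, 0, 19, 0, 15), X = 40.

40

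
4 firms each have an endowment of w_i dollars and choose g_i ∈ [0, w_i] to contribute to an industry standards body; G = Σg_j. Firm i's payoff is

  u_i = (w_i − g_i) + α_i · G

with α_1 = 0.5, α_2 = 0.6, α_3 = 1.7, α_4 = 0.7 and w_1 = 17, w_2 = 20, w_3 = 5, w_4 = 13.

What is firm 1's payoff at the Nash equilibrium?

∂u_i/∂g_i = α_i − 1, so firm i contributes w_i if α_i > 1, else 0.
α_i > 1 for i ∈ {3}; NE contributions (0, 0, 5, 0), G = 5.
u_1 = (17 − 0) + 0.5·5 = 19.5.

19.5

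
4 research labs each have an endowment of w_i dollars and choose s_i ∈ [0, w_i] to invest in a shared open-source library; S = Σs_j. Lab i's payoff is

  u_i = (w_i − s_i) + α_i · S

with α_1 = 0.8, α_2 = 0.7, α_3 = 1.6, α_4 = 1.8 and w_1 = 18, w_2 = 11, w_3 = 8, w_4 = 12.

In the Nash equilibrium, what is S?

20

∂u_i/∂s_i = α_i − 1, so lab i contributes w_i if α_i > 1, else 0.
α_i > 1 for i ∈ {3, 4}; NE contributions (0, 0, 8, 12), S = 20.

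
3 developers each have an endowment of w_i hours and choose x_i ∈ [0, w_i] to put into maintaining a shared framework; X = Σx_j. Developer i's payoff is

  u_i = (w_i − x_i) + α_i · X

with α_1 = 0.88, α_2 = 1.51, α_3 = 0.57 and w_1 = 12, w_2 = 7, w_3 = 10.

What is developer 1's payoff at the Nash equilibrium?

∂u_i/∂x_i = α_i − 1, so developer i contributes w_i if α_i > 1, else 0.
α_i > 1 for i ∈ {2}; NE contributions (0, 7, 0), X = 7.
u_1 = (12 − 0) + 0.88·7 = 18.16.

18.16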